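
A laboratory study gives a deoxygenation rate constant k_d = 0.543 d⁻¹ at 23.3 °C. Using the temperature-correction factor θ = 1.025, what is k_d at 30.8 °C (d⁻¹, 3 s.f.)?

k_d(T₂) = k_d(T₁) · θ^(T₂−T₁) = 0.543 × 1.025^(30.8−23.3)
= 0.543 × 1.025^7.50 = 0.543 × 1.203 = 0.6535 d⁻¹.

k_d ≈ 0.653 d⁻¹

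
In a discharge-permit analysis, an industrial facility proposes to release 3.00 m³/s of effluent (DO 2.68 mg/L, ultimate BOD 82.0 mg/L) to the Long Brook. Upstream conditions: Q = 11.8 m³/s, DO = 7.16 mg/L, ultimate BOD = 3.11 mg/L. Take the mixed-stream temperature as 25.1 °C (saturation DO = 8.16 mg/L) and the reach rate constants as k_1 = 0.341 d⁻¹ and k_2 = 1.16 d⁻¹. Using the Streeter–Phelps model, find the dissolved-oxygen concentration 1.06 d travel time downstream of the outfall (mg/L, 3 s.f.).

DO ≈ 4.39 mg/L

Mixed DO = (11.8×7.16 + 3.00×2.68)/(11.8+3.00) = 92.53/14.80 = 6.252 mg/L.
Mixed L₀ = (11.8×3.11 + 3.00×82.0)/(14.80) = 282.7/14.80 = 19.10 mg/L.
Initial deficit D₀ = C_s − DO₀ = 8.16 − 6.252 = 1.908 mg/L.
D(1.06) = [0.341×19.10/(1.16−0.341)](e^(−0.341×1.06) − e^(−1.16×1.06)) + 1.908 e^(−1.16×1.06)
= 7.953 × (0.6967 − 0.2924) + 1.908 × 0.2924 = 3.773 mg/L.
DO = 8.16 − 3.773 = 4.387 mg/L.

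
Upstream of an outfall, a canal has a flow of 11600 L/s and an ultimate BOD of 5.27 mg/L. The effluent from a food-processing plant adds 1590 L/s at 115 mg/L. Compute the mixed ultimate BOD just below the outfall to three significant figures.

18.5 mg/L

Flow-weighted mixing: C = (Q_r C_r + Q_w C_w)/(Q_r + Q_w)
= (11600×5.27 + 1590×115)/(11600 + 1590) = 244000/13190 = 18.50 mg/L.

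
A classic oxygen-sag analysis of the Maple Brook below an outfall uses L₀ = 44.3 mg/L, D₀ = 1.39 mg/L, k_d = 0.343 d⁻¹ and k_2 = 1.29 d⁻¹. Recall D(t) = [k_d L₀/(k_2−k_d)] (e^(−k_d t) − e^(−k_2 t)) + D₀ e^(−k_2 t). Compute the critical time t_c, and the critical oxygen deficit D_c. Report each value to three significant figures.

t_c = [1/(k_2−k_d)] ln[(k_2/k_d)(1 − D₀(k_2−k_d)/(k_d L₀))]
= [1/(1.29−0.343)] ln[(1.29/0.343)(1 − 1.39×0.9470/(0.343×44.3))]
= (1/0.9470) ln[3.761 × 0.9134] = 1.056 × ln(3.435) = 1.056 × 1.234 = 1.303 d.
D_c = (k_d/k_2) L₀ e^(−k_d t_c) = (0.343/1.29) × 44.3 × e^(−0.343×1.303) = 0.2659 × 44.3 × 0.6396 = 7.533 mg/L.

t_c ≈ 1.30 d; D_c ≈ 7.53 mg/L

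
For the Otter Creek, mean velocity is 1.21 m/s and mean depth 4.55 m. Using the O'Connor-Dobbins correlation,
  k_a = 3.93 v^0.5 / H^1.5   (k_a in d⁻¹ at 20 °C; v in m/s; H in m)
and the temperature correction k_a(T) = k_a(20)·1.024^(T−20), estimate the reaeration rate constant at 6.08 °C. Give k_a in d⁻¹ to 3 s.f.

k_a ≈ 0.320 d⁻¹

k_a(20) = 3.93 × 1.21^0.5 / 4.55^1.5 = 3.93 × 1.100 / 9.705 = 0.4454 d⁻¹.
k_a(6.08) = 0.4454 × 1.024^(6.08−20) = 0.4454 × 0.7188 = 0.3202 d⁻¹.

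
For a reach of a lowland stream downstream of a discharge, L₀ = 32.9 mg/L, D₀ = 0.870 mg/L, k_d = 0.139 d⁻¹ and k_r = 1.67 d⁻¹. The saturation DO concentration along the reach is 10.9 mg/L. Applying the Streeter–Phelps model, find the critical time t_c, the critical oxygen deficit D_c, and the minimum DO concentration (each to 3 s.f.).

t_c ≈ 1.40 d; D_c ≈ 2.25 mg/L; min DO ≈ 8.65 mg/L

With k_r/k_d = 12.01 and 1 − D₀(k_r−k_d)/(k_d L₀) = 0.7087,
t_c = ln(12.01 × 0.7087) / (1.67 − 0.139) = ln(8.515) / 1.531 = 2.142/1.531 = 1.399 d.
D_c = (k_d/k_r) L₀ e^(−k_d t_c) = (0.139/1.67) × 32.9 × e^(−0.139×1.399) = 0.08323 × 32.9 × 0.8233 = 2.254 mg/L.
Minimum DO = C_s − D_c = 10.9 − 2.254 = 8.646 mg/L.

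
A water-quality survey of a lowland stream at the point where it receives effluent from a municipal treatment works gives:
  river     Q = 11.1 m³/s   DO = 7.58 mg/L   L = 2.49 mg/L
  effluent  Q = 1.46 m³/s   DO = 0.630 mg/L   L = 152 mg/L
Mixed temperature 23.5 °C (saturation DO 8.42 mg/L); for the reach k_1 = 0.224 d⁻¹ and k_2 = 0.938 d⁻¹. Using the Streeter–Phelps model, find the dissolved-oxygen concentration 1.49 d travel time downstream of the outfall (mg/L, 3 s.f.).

DO ≈ 5.09 mg/L

Mixed DO = (11.1×7.58 + 1.46×0.630)/(11.1+1.46) = 85.06/12.56 = 6.772 mg/L.
Mixed L₀ = (11.1×2.49 + 1.46×152)/(12.56) = 249.6/12.56 = 19.87 mg/L.
Initial deficit D₀ = C_s − DO₀ = 8.42 − 6.772 = 1.648 mg/L.
D(1.49) = [0.224×19.87/(0.938−0.224)](e^(−0.224×1.49) − e^(−0.938×1.49)) + 1.648 e^(−0.938×1.49)
= 6.234 × (0.7162 − 0.2472) + 1.648 × 0.2472 = 3.331 mg/L.
DO = 8.42 − 3.331 = 5.089 mg/L.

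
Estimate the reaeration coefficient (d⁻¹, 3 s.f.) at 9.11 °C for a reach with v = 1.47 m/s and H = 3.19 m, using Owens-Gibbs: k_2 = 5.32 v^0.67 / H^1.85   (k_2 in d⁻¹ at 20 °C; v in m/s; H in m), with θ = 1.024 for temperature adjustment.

k_2 ≈ 0.622 d⁻¹

k_2(20) = 5.32 × 1.47^0.67 / 3.19^1.85 = 5.32 × 1.295 / 8.551 = 0.8054 d⁻¹.
k_2(9.11) = 0.8054 × 1.024^(9.11−20) = 0.8054 × 0.7724 = 0.6221 d⁻¹.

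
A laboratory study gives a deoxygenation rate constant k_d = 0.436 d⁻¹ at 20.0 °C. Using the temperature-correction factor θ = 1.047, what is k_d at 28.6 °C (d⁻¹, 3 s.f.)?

k_d ≈ 0.647 d⁻¹

k_d(T₂) = k_d(T₁) · θ^(T₂−T₁) = 0.436 × 1.047^(28.6−20.0)
= 0.436 × 1.047^8.60 = 0.436 × 1.484 = 0.6472 d⁻¹.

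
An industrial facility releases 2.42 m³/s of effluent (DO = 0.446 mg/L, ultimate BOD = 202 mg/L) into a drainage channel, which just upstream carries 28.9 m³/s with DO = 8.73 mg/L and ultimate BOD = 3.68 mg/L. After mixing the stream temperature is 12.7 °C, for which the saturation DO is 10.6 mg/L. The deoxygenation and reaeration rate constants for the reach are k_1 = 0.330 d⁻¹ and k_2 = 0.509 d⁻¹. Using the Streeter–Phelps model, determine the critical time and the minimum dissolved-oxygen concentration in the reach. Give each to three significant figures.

t_c ≈ 2.01 d; minimum DO ≈ 4.24 mg/L

Mixed DO = (28.9×8.73 + 2.42×0.446)/(28.9+2.42) = 253.4/31.32 = 8.090 mg/L.
Mixed L₀ = (28.9×3.68 + 2.42×202)/(31.32) = 595.2/31.32 = 19.00 mg/L.
Initial deficit D₀ = C_s − DO₀ = 10.6 − 8.090 = 2.510 mg/L.
t_c = (1/0.1790) ln[(0.509/0.330)(1 − 2.510×0.1790/(0.330×19.00))] = 5.587 × ln(1.432) = 2.006 d.
D_c = (0.330/0.509) × 19.00 × e^(−0.330×2.006) = 0.6483 × 19.00 × 0.5159 = 6.356 mg/L.
Minimum DO = 10.6 − 6.356 = 4.244 mg/L.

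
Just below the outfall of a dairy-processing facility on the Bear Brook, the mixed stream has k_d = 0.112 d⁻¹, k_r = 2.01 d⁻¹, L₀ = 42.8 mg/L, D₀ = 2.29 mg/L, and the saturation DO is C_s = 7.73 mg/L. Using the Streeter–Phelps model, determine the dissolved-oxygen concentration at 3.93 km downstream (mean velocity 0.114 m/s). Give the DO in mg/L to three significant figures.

Travel time t = x/v = 3.93 km / (0.114 m/s) = 3930 m / 0.114 m/s = 34470 s = 0.3990 d.
k_d L₀/(k_r−k_d) = 0.112×42.8/(2.01−0.112) = 4.794/1.898 = 2.526 mg/L.
e^(−k_d t) = e^(−0.112×0.3990) = 0.9563; e^(−k_r t) = e^(−2.01×0.3990) = 0.4484.
D = 2.526 × (0.9563 − 0.4484) + 2.29 × 0.4484 = 1.283 + 1.027 = 2.310 mg/L.
DO = C_s − D = 7.73 − 2.310 = 5.420 mg/L.

DO ≈ 5.42 mg/L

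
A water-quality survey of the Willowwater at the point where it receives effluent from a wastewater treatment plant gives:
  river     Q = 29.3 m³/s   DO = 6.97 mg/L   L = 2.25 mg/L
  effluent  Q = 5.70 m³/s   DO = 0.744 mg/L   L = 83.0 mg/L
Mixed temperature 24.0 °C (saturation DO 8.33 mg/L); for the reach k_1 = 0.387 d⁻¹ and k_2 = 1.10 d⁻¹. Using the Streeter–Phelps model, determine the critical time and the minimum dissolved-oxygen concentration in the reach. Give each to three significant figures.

t_c ≈ 0.997 d; minimum DO ≈ 4.65 mg/L

Mixed DO = (29.3×6.97 + 5.70×0.744)/(29.3+5.70) = 208.5/35.00 = 5.956 mg/L.
Mixed L₀ = (29.3×2.25 + 5.70×83.0)/(35.00) = 539.0/35.00 = 15.40 mg/L.
Initial deficit D₀ = C_s − DO₀ = 8.33 − 5.956 = 2.374 mg/L.
t_c = (1/0.7130) ln[(1.10/0.387)(1 − 2.374×0.7130/(0.387×15.40))] = 1.403 × ln(2.035) = 0.9966 d.
D_c = (0.387/1.10) × 15.40 × e^(−0.387×0.9966) = 0.3518 × 15.40 × 0.6800 = 3.684 mg/L.
Minimum DO = 8.33 − 3.684 = 4.646 mg/L.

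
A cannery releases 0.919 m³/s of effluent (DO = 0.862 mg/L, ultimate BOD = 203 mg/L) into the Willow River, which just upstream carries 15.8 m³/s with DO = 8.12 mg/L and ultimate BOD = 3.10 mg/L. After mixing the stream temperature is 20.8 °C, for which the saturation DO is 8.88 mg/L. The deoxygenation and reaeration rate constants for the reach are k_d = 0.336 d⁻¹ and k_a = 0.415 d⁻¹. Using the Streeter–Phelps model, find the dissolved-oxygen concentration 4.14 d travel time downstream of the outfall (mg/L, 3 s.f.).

Mixed DO = (15.8×8.12 + 0.919×0.862)/(15.8+0.919) = 129.1/16.72 = 7.721 mg/L.
Mixed L₀ = (15.8×3.10 + 0.919×203)/(16.72) = 235.5/16.72 = 14.09 mg/L.
Initial deficit D₀ = C_s − DO₀ = 8.88 − 7.721 = 1.159 mg/L.
D(4.14) = [0.336×14.09/(0.415−0.336)](e^(−0.336×4.14) − e^(−0.415×4.14)) + 1.159 e^(−0.415×4.14)
= 59.92 × (0.2488 − 0.1794) + 1.159 × 0.1794 = 4.367 mg/L.
DO = 8.88 − 4.367 = 4.513 mg/L.

DO ≈ 4.51 mg/L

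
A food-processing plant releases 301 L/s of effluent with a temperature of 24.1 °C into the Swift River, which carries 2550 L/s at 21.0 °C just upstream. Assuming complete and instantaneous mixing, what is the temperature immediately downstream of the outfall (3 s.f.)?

Flow-weighted mixing: C = (Q_r C_r + Q_w C_w)/(Q_r + Q_w)
= (2550×21.0 + 301×24.1)/(2550 + 301) = 60800/2851 = 21.33 °C.

21.3 °C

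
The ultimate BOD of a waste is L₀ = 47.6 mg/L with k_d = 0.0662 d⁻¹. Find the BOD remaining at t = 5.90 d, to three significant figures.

L ≈ 32.2 mg/L

L_t = L₀ e^(−k_d t) = 47.6 × e^(−0.0662×5.90) = 47.6 × 0.6767 = 32.21 mg/L.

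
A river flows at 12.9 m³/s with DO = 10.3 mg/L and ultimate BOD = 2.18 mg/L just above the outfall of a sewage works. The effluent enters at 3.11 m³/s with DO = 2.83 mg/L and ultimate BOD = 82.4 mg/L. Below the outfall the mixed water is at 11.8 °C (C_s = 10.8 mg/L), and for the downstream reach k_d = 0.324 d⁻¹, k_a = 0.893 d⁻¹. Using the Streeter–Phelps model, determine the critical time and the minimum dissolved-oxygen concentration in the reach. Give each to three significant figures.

t_c ≈ 1.41 d; minimum DO ≈ 6.71 mg/L

Mixed DO = (12.9×10.3 + 3.11×2.83)/(12.9+3.11) = 141.7/16.01 = 8.849 mg/L.
Mixed L₀ = (12.9×2.18 + 3.11×82.4)/(16.01) = 284.4/16.01 = 17.76 mg/L.
Initial deficit D₀ = C_s − DO₀ = 10.8 − 8.849 = 1.951 mg/L.
t_c = (1/0.5690) ln[(0.893/0.324)(1 − 1.951×0.5690/(0.324×17.76))] = 1.757 × ln(2.225) = 1.405 d.
D_c = (0.324/0.893) × 17.76 × e^(−0.324×1.405) = 0.3628 × 17.76 × 0.6343 = 4.088 mg/L.
Minimum DO = 10.8 − 4.088 = 6.712 mg/L.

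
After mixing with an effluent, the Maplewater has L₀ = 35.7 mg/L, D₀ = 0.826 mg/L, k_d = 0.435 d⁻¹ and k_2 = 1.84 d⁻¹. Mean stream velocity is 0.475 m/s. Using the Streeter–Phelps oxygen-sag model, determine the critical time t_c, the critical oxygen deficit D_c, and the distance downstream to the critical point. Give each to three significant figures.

t_c = [1/(k_2−k_d)] ln[(k_2/k_d)(1 − D₀(k_2−k_d)/(k_d L₀))]
= [1/(1.84−0.435)] ln[(1.84/0.435)(1 − 0.826×1.405/(0.435×35.7))]
= (1/1.405) ln[4.230 × 0.9253] = 0.7117 × ln(3.914) = 0.7117 × 1.365 = 0.9712 d.
L(t_c) = L₀ e^(−k_d t_c) = 35.7 × 0.6554 = 23.40 mg/L, and at the critical point k_2 D_c = k_d L, so D_c = (0.435/1.84) × 23.40 = 5.532 mg/L.
x_c = v t_c = 0.475 m/s × 0.9712 d × 86400 s/d = 39860 m ≈ 39.9 km.

t_c ≈ 0.971 d; D_c ≈ 5.53 mg/L; x_c ≈ 39.9 km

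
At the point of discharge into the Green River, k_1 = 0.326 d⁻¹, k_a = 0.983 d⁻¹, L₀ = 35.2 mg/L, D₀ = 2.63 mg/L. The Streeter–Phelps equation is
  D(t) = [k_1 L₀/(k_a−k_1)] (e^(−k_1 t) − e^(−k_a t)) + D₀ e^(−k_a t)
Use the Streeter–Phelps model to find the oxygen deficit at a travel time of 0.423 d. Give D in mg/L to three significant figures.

D ≈ 5.43 mg/L

k_1 L₀/(k_a−k_1) = 0.326×35.2/(0.983−0.326) = 11.48/0.6570 = 17.47 mg/L.
e^(−k_1 t) = e^(−0.326×0.4230) = 0.8712; e^(−k_a t) = e^(−0.983×0.4230) = 0.6598.
D = 17.47 × (0.8712 − 0.6598) + 2.63 × 0.6598 = 3.692 + 1.735 = 5.427 mg/L.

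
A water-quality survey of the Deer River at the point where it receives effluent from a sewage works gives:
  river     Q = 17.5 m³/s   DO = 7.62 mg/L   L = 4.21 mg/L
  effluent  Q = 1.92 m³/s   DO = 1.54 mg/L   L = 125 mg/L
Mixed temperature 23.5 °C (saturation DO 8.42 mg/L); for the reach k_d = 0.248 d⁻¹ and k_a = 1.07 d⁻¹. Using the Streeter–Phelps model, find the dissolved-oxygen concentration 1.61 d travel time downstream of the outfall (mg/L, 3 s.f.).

Mixed DO = (17.5×7.62 + 1.92×1.54)/(17.5+1.92) = 136.3/19.42 = 7.019 mg/L.
Mixed L₀ = (17.5×4.21 + 1.92×125)/(19.42) = 313.7/19.42 = 16.15 mg/L.
Initial deficit D₀ = C_s − DO₀ = 8.42 − 7.019 = 1.401 mg/L.
D(1.61) = [0.248×16.15/(1.07−0.248)](e^(−0.248×1.61) − e^(−1.07×1.61)) + 1.401 e^(−1.07×1.61)
= 4.873 × (0.6708 − 0.1786) + 1.401 × 0.1786 = 2.649 mg/L.
DO = 8.42 − 2.649 = 5.771 mg/L.

DO ≈ 5.77 mg/L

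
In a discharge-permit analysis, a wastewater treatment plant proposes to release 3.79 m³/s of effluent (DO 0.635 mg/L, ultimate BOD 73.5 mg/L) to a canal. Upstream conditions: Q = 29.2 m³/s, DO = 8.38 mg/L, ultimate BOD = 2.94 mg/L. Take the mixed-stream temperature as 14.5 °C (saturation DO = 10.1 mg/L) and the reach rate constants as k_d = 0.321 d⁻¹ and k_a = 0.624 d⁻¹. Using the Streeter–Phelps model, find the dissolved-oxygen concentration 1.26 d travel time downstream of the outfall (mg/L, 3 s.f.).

DO ≈ 6.43 mg/L

Mixed DO = (29.2×8.38 + 3.79×0.635)/(29.2+3.79) = 247.1/32.99 = 7.490 mg/L.
Mixed L₀ = (29.2×2.94 + 3.79×73.5)/(32.99) = 364.4/32.99 = 11.05 mg/L.
Initial deficit D₀ = C_s − DO₀ = 10.1 − 7.490 = 2.610 mg/L.
D(1.26) = [0.321×11.05/(0.624−0.321)](e^(−0.321×1.26) − e^(−0.624×1.26)) + 2.610 e^(−0.624×1.26)
= 11.70 × (0.6673 − 0.4556) + 2.610 × 0.4556 = 3.667 mg/L.
DO = 10.1 − 3.667 = 6.433 mg/L.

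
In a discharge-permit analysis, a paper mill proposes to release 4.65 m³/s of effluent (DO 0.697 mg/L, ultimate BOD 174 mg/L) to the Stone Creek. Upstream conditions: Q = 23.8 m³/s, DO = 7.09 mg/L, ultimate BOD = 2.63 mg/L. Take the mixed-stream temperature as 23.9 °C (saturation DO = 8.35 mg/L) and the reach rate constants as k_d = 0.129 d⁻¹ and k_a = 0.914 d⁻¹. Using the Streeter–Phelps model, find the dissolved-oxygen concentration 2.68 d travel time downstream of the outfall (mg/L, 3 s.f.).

Mixed DO = (23.8×7.09 + 4.65×0.697)/(23.8+4.65) = 172.0/28.45 = 6.045 mg/L.
Mixed L₀ = (23.8×2.63 + 4.65×174)/(28.45) = 871.7/28.45 = 30.64 mg/L.
Initial deficit D₀ = C_s − DO₀ = 8.35 − 6.045 = 2.305 mg/L.
D(2.68) = [0.129×30.64/(0.914−0.129)](e^(−0.129×2.68) − e^(−0.914×2.68)) + 2.305 e^(−0.914×2.68)
= 5.035 × (0.7077 − 0.08634) + 2.305 × 0.08634 = 3.328 mg/L.
DO = 8.35 − 3.328 = 5.022 mg/L.

DO ≈ 5.02 mg/L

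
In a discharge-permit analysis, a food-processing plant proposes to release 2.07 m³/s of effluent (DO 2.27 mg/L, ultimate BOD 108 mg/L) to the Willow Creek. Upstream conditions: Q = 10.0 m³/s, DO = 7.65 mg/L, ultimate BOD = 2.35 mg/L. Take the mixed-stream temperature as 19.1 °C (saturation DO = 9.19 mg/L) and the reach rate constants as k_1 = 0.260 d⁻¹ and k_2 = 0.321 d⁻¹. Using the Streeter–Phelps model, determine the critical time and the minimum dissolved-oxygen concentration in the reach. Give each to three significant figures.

Mixed DO = (10.0×7.65 + 2.07×2.27)/(10.0+2.07) = 81.20/12.07 = 6.727 mg/L.
Mixed L₀ = (10.0×2.35 + 2.07×108)/(12.07) = 247.1/12.07 = 20.47 mg/L.
Initial deficit D₀ = C_s − DO₀ = 9.19 − 6.727 = 2.463 mg/L.
t_c = (1/0.06100) ln[(0.321/0.260)(1 − 2.463×0.06100/(0.260×20.47))] = 16.39 × ln(1.200) = 2.986 d.
D_c = (0.260/0.321) × 20.47 × e^(−0.260×2.986) = 0.8100 × 20.47 × 0.4601 = 7.628 mg/L.
Minimum DO = 9.19 − 7.628 = 1.562 mg/L.

t_c ≈ 2.99 d; minimum DO ≈ 1.56 mg/L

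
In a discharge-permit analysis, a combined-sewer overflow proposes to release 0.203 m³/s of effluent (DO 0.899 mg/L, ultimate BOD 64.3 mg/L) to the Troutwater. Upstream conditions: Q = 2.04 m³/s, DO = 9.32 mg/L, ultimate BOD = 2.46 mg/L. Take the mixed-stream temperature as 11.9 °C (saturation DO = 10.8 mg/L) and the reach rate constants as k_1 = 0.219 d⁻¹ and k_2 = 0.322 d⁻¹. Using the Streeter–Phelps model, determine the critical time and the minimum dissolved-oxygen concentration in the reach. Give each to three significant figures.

Mixed DO = (2.04×9.32 + 0.203×0.899)/(2.04+0.203) = 19.20/2.243 = 8.558 mg/L.
Mixed L₀ = (2.04×2.46 + 0.203×64.3)/(2.243) = 18.07/2.243 = 8.057 mg/L.
Initial deficit D₀ = C_s − DO₀ = 10.8 − 8.558 = 2.242 mg/L.
t_c = (1/0.1030) ln[(0.322/0.219)(1 − 2.242×0.1030/(0.219×8.057))] = 9.709 × ln(1.278) = 2.381 d.
D_c = (0.219/0.322) × 8.057 × e^(−0.219×2.381) = 0.6801 × 8.057 × 0.5937 = 3.253 mg/L.
Minimum DO = 10.8 − 3.253 = 7.547 mg/L.

t_c ≈ 2.38 d; minimum DO ≈ 7.55 mg/L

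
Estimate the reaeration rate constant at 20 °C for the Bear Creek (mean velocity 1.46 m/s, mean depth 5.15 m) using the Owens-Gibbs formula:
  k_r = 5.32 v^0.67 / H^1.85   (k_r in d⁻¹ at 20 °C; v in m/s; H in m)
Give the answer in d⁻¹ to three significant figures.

k_r = 5.32 × 1.46^0.67 / 5.15^1.85 = 5.32 × 1.289 / 20.74 = 0.3305 d⁻¹.

k_r ≈ 0.331 d⁻¹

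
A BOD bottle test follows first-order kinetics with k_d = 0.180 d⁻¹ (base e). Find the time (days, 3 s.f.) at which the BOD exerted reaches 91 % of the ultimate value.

y/L₀ = 1 − e^(−k_d t) = 0.91 ⇒ e^(−k_d t) = 0.0900
t = −ln(0.0900) / 0.180 = 2.408 / 0.180 = 13.38 d.

t ≈ 13.4 d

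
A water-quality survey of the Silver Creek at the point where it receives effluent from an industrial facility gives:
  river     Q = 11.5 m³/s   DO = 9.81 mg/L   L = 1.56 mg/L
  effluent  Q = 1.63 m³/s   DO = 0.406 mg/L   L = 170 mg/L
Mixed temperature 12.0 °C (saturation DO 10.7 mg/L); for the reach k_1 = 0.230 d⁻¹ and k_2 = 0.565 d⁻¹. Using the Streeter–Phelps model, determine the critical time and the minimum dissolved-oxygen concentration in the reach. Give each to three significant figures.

t_c ≈ 2.26 d; minimum DO ≈ 5.26 mg/L

Mixed DO = (11.5×9.81 + 1.63×0.406)/(11.5+1.63) = 113.5/13.13 = 8.643 mg/L.
Mixed L₀ = (11.5×1.56 + 1.63×170)/(13.13) = 295.0/13.13 = 22.47 mg/L.
Initial deficit D₀ = C_s − DO₀ = 10.7 − 8.643 = 2.057 mg/L.
t_c = (1/0.3350) ln[(0.565/0.230)(1 − 2.057×0.3350/(0.230×22.47))] = 2.985 × ln(2.129) = 2.256 d.
D_c = (0.230/0.565) × 22.47 × e^(−0.230×2.256) = 0.4071 × 22.47 × 0.5952 = 5.445 mg/L.
Minimum DO = 10.7 − 5.445 = 5.255 mg/L.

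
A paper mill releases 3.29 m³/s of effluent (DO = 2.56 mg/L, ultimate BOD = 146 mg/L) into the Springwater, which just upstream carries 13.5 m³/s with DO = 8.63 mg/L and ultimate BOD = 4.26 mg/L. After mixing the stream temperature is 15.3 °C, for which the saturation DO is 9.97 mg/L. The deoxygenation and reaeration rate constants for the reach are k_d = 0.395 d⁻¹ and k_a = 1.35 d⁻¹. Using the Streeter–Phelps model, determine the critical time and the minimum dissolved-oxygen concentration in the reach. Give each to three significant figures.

Mixed DO = (13.5×8.63 + 3.29×2.56)/(13.5+3.29) = 124.9/16.79 = 7.441 mg/L.
Mixed L₀ = (13.5×4.26 + 3.29×146)/(16.79) = 537.9/16.79 = 32.03 mg/L.
Initial deficit D₀ = C_s − DO₀ = 9.97 − 7.441 = 2.529 mg/L.
t_c = (1/0.9550) ln[(1.35/0.395)(1 − 2.529×0.9550/(0.395×32.03))] = 1.047 × ln(2.765) = 1.065 d.
D_c = (0.395/1.35) × 32.03 × e^(−0.395×1.065) = 0.2926 × 32.03 × 0.6566 = 6.154 mg/L.
Minimum DO = 9.97 − 6.154 = 3.816 mg/L.

t_c ≈ 1.07 d; minimum DO ≈ 3.82 mg/L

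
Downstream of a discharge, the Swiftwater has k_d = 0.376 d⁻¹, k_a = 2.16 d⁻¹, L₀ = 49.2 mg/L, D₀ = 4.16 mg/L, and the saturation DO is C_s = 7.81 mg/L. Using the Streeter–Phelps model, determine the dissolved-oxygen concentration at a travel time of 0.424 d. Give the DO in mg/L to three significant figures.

k_d L₀/(k_a−k_d) = 0.376×49.2/(2.16−0.376) = 18.50/1.784 = 10.37 mg/L.
e^(−k_d t) = e^(−0.376×0.4240) = 0.8526; e^(−k_a t) = e^(−2.16×0.4240) = 0.4002.
D = 10.37 × (0.8526 − 0.4002) + 4.16 × 0.4002 = 4.692 + 1.665 = 6.356 mg/L.
DO = C_s − D = 7.81 − 6.356 = 1.454 mg/L.

DO ≈ 1.45 mg/L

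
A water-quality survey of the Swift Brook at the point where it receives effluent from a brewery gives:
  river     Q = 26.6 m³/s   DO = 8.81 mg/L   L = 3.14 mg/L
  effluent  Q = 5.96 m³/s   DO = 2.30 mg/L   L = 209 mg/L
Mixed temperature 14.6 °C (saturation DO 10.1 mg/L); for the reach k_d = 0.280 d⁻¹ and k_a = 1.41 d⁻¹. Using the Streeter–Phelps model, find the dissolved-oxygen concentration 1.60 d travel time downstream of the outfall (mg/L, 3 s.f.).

DO ≈ 4.44 mg/L

Mixed DO = (26.6×8.81 + 5.96×2.30)/(26.6+5.96) = 248.1/32.56 = 7.618 mg/L.
Mixed L₀ = (26.6×3.14 + 5.96×209)/(32.56) = 1329/32.56 = 40.82 mg/L.
Initial deficit D₀ = C_s − DO₀ = 10.1 − 7.618 = 2.482 mg/L.
D(1.60) = [0.280×40.82/(1.41−0.280)](e^(−0.280×1.60) − e^(−1.41×1.60)) + 2.482 e^(−1.41×1.60)
= 10.12 × (0.6389 − 0.1048) + 2.482 × 0.1048 = 5.663 mg/L.
DO = 10.1 − 5.663 = 4.437 mg/L.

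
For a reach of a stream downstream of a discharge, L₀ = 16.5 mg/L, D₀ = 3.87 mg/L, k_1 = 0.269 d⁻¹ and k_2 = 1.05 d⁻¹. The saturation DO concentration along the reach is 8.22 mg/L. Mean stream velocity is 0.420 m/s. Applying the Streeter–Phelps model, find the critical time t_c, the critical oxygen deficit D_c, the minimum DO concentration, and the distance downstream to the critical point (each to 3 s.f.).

At the critical point dD/dt = 0, so k_1 L₀ e^(−k_1 t) = k_2 D. Substituting D(t) from the Streeter–Phelps equation and solving for t gives
t_c = ln[(k_2/k_1)(1 − D₀(k_2−k_1)/(k_1 L₀))] / (k_2−k_1).
Here k_2−k_1 = 0.7810 d⁻¹ and 1 − D₀(k_2−k_1)/(k_1 L₀) = 1 − 3.87×0.7810/(0.269×16.5) = 0.3190, so
t_c = ln(3.903 × 0.3190) / 0.7810 = 0.2194 / 0.7810 = 0.2809 d.
L(t_c) = L₀ e^(−k_1 t_c) = 16.5 × 0.9272 = 15.30 mg/L, and at the critical point k_2 D_c = k_1 L, so D_c = (0.269/1.05) × 15.30 = 3.920 mg/L.
Minimum DO = C_s − D_c = 8.22 − 3.920 = 4.300 mg/L.
x_c = v t_c = 0.420 m/s × 0.2809 d × 86400 s/d = 10190 m ≈ 10.2 km.

t_c ≈ 0.281 d; D_c ≈ 3.92 mg/L; min DO ≈ 4.30 mg/L; x_c ≈ 10.2 km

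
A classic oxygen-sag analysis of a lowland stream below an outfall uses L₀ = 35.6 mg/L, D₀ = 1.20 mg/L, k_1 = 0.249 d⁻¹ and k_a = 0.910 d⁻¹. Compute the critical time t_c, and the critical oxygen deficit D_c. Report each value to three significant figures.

t_c ≈ 1.82 d; D_c ≈ 6.19 mg/L

With k_a/k_1 = 3.655 and 1 − D₀(k_a−k_1)/(k_1 L₀) = 0.9105,
t_c = ln(3.655 × 0.9105) / (0.910 − 0.249) = ln(3.328) / 0.6610 = 1.202/0.6610 = 1.819 d.
D_c = (k_1/k_a) L₀ e^(−k_1 t_c) = (0.249/0.910) × 35.6 × e^(−0.249×1.819) = 0.2736 × 35.6 × 0.6358 = 6.193 mg/L.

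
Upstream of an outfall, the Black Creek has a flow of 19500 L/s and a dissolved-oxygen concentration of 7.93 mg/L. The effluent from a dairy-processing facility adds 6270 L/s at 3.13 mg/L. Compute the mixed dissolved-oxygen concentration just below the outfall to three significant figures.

6.76 mg/L

Flow-weighted mixing: C = (Q_r C_r + Q_w C_w)/(Q_r + Q_w)
= (19500×7.93 + 6270×3.13)/(19500 + 6270) = 174300/25770 = 6.762 mg/L.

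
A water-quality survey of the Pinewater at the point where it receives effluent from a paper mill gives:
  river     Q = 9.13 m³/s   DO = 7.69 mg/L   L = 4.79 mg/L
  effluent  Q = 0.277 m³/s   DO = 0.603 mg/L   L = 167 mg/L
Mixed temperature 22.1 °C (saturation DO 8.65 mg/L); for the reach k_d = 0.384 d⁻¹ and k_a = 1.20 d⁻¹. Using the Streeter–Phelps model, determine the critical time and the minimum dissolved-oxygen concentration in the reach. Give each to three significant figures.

Mixed DO = (9.13×7.69 + 0.277×0.603)/(9.13+0.277) = 70.38/9.407 = 7.481 mg/L.
Mixed L₀ = (9.13×4.79 + 0.277×167)/(9.407) = 89.99/9.407 = 9.566 mg/L.
Initial deficit D₀ = C_s − DO₀ = 8.65 − 7.481 = 1.169 mg/L.
t_c = (1/0.8160) ln[(1.20/0.384)(1 − 1.169×0.8160/(0.384×9.566))] = 1.225 × ln(2.314) = 1.028 d.
D_c = (0.384/1.20) × 9.566 × e^(−0.384×1.028) = 0.3200 × 9.566 × 0.6738 = 2.063 mg/L.
Minimum DO = 8.65 − 2.063 = 6.587 mg/L.

t_c ≈ 1.03 d; minimum DO ≈ 6.59 mg/L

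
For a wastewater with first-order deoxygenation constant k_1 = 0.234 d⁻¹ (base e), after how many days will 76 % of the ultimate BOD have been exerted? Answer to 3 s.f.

t ≈ 6.10 d

y/L₀ = 1 − e^(−k_1 t) = 0.76 ⇒ e^(−k_1 t) = 0.240
t = −ln(0.240) / 0.234 = 1.427 / 0.234 = 6.099 d.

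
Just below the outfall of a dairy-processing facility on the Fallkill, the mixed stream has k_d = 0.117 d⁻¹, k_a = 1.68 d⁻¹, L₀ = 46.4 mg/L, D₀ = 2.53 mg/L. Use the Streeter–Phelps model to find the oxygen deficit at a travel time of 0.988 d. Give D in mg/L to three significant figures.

D ≈ 2.91 mg/L

k_d L₀/(k_a−k_d) = 0.117×46.4/(1.68−0.117) = 5.429/1.563 = 3.473 mg/L.
e^(−k_d t) = e^(−0.117×0.9880) = 0.8908; e^(−k_a t) = e^(−1.68×0.9880) = 0.1902.
D = 3.473 × (0.8908 − 0.1902) + 2.53 × 0.1902 = 2.434 + 0.4811 = 2.915 mg/L.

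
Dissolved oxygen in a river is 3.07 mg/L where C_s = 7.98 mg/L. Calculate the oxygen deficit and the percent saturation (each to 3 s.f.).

D = C_s − C = 7.98 − 3.07 = 4.91 mg/L.
% saturation = 3.07/7.98 × 100 = 38.5 %.

D ≈ 4.91 mg/L; 38.5 % saturation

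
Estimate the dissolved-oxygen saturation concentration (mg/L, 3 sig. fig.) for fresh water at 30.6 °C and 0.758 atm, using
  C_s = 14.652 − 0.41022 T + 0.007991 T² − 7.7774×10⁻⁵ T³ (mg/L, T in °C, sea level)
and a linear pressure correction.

At sea level: C_s = 14.652 − 0.41022×30.6 + 0.007991×30.6² − 7.7774×10⁻⁵×30.6³ = 7.353 mg/L.
Pressure correction: C_s' = 7.353 × 0.758 = 5.574 mg/L.

C_s ≈ 5.57 mg/L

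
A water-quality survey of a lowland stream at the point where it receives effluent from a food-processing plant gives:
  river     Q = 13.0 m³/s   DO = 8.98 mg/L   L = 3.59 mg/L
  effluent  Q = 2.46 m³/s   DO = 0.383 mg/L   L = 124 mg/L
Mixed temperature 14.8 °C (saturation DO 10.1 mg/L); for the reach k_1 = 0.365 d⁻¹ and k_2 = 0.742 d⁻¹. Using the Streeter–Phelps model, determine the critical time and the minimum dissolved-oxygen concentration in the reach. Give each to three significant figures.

t_c ≈ 1.56 d; minimum DO ≈ 3.78 mg/L

Mixed DO = (13.0×8.98 + 2.46×0.383)/(13.0+2.46) = 117.7/15.46 = 7.612 mg/L.
Mixed L₀ = (13.0×3.59 + 2.46×124)/(15.46) = 351.7/15.46 = 22.75 mg/L.
Initial deficit D₀ = C_s − DO₀ = 10.1 − 7.612 = 2.488 mg/L.
t_c = (1/0.3770) ln[(0.742/0.365)(1 − 2.488×0.3770/(0.365×22.75))] = 2.653 × ln(1.803) = 1.564 d.
D_c = (0.365/0.742) × 22.75 × e^(−0.365×1.564) = 0.4919 × 22.75 × 0.5651 = 6.324 mg/L.
Minimum DO = 10.1 − 6.324 = 3.776 mg/L.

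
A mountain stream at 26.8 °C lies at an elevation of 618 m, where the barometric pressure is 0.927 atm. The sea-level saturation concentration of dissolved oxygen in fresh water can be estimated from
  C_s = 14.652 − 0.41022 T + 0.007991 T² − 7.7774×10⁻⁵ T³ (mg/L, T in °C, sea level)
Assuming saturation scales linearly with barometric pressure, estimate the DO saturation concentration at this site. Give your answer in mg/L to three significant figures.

C_s ≈ 7.32 mg/L

At sea level: C_s = 14.652 − 0.41022×26.8 + 0.007991×26.8² − 7.7774×10⁻⁵×26.8³ = 7.901 mg/L.
Pressure correction: C_s' = 7.901 × 0.927 = 7.324 mg/L.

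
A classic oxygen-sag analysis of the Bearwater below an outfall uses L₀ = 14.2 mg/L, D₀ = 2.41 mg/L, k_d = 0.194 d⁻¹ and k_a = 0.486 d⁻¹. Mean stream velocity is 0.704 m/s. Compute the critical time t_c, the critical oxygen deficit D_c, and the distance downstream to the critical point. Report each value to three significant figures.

t_c ≈ 2.13 d; D_c ≈ 3.75 mg/L; x_c ≈ 130 km

With k_a/k_d = 2.505 and 1 − D₀(k_a−k_d)/(k_d L₀) = 0.7445,
t_c = ln(2.505 × 0.7445) / (0.486 − 0.194) = ln(1.865) / 0.2920 = 0.6234/0.2920 = 2.135 d.
D_c = (k_d/k_a) L₀ e^(−k_d t_c) = (0.194/0.486) × 14.2 × e^(−0.194×2.135) = 0.3992 × 14.2 × 0.6609 = 3.746 mg/L.
x_c = v t_c = 0.704 m/s × 2.135 d × 86400 s/d = 129900 m ≈ 130 km.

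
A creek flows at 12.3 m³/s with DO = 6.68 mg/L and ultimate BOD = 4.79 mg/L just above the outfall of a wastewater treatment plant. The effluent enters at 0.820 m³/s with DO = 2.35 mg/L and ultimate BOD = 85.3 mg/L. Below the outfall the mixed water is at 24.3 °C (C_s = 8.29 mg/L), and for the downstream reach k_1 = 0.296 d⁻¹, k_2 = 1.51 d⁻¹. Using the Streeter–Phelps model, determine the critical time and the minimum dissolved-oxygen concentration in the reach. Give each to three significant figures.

Mixed DO = (12.3×6.68 + 0.820×2.35)/(12.3+0.820) = 84.09/13.12 = 6.409 mg/L.
Mixed L₀ = (12.3×4.79 + 0.820×85.3)/(13.12) = 128.9/13.12 = 9.822 mg/L.
Initial deficit D₀ = C_s − DO₀ = 8.29 − 6.409 = 1.881 mg/L.
t_c = (1/1.214) ln[(1.51/0.296)(1 − 1.881×1.214/(0.296×9.822))] = 0.8237 × ln(1.095) = 0.07496 d.
D_c = (0.296/1.51) × 9.822 × e^(−0.296×0.07496) = 0.1960 × 9.822 × 0.9781 = 1.883 mg/L.
Minimum DO = 8.29 − 1.883 = 6.407 mg/L.

t_c ≈ 0.0750 d; minimum DO ≈ 6.41 mg/L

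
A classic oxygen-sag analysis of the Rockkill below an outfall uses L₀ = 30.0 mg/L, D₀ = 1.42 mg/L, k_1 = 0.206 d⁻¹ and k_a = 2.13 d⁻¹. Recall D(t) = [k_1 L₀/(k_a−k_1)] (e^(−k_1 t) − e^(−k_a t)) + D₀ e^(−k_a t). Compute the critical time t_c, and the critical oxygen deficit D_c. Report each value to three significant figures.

t_c = [1/(k_a−k_1)] ln[(k_a/k_1)(1 − D₀(k_a−k_1)/(k_1 L₀))]
= [1/(2.13−0.206)] ln[(2.13/0.206)(1 − 1.42×1.924/(0.206×30.0))]
= (1/1.924) ln[10.34 × 0.5579] = 0.5198 × ln(5.769) = 0.5198 × 1.752 = 0.9108 d.
L(t_c) = L₀ e^(−k_1 t_c) = 30.0 × 0.8289 = 24.87 mg/L, and at the critical point k_a D_c = k_1 L, so D_c = (0.206/2.13) × 24.87 = 2.405 mg/L.

t_c ≈ 0.911 d; D_c ≈ 2.41 mg/L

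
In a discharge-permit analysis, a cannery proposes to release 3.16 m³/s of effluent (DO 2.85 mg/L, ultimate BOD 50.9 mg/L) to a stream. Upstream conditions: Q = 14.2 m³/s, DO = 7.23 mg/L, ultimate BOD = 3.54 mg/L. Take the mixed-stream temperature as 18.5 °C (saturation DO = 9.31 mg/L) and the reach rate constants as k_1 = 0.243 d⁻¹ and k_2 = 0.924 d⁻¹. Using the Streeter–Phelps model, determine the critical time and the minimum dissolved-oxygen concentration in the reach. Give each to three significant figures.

Mixed DO = (14.2×7.23 + 3.16×2.85)/(14.2+3.16) = 111.7/17.36 = 6.433 mg/L.
Mixed L₀ = (14.2×3.54 + 3.16×50.9)/(17.36) = 211.1/17.36 = 12.16 mg/L.
Initial deficit D₀ = C_s − DO₀ = 9.31 − 6.433 = 2.877 mg/L.
t_c = (1/0.6810) ln[(0.924/0.243)(1 − 2.877×0.6810/(0.243×12.16))] = 1.468 × ln(1.281) = 0.3638 d.
D_c = (0.243/0.924) × 12.16 × e^(−0.243×0.3638) = 0.2630 × 12.16 × 0.9154 = 2.928 mg/L.
Minimum DO = 9.31 − 2.928 = 6.382 mg/L.

t_c ≈ 0.364 d; minimum DO ≈ 6.38 mg/L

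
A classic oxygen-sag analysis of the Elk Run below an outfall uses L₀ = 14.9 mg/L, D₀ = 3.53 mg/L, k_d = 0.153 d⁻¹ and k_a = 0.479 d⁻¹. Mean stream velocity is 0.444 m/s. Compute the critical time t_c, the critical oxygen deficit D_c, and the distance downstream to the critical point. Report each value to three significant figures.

t_c ≈ 1.35 d; D_c ≈ 3.87 mg/L; x_c ≈ 51.6 km

With k_a/k_d = 3.131 and 1 − D₀(k_a−k_d)/(k_d L₀) = 0.4952,
t_c = ln(3.131 × 0.4952) / (0.479 − 0.153) = ln(1.550) / 0.3260 = 0.4385/0.3260 = 1.345 d.
D_c = (k_d/k_a) L₀ e^(−k_d t_c) = (0.153/0.479) × 14.9 × e^(−0.153×1.345) = 0.3194 × 14.9 × 0.8140 = 3.874 mg/L.
x_c = v t_c = 0.444 m/s × 1.345 d × 86400 s/d = 51600 m ≈ 51.6 km.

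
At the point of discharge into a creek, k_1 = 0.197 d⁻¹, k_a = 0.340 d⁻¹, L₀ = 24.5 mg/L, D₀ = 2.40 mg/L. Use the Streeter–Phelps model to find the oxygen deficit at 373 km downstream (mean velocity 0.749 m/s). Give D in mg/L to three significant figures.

Travel time t = x/v = 373 km / (0.749 m/s) = 373000 m / 0.749 m/s = 498000 s = 5.764 d.
k_1 L₀/(k_a−k_1) = 0.197×24.5/(0.340−0.197) = 4.827/0.1430 = 33.75 mg/L.
e^(−k_1 t) = e^(−0.197×5.764) = 0.3213; e^(−k_a t) = e^(−0.340×5.764) = 0.1409.
D = 33.75 × (0.3213 − 0.1409) + 2.40 × 0.1409 = 6.088 + 0.3382 = 6.426 mg/L.

D ≈ 6.43 mg/L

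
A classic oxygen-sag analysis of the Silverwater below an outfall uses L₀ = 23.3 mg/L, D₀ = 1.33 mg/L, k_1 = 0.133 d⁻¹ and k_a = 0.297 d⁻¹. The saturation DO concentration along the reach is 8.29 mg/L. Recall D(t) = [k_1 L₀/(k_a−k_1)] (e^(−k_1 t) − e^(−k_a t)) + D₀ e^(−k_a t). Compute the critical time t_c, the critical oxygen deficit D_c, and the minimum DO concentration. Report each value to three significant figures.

t_c ≈ 4.45 d; D_c ≈ 5.77 mg/L; min DO ≈ 2.52 mg/L

At the critical point dD/dt = 0, so k_1 L₀ e^(−k_1 t) = k_a D. Substituting D(t) from the Streeter–Phelps equation and solving for t gives
t_c = ln[(k_a/k_1)(1 − D₀(k_a−k_1)/(k_1 L₀))] / (k_a−k_1).
Here k_a−k_1 = 0.1640 d⁻¹ and 1 − D₀(k_a−k_1)/(k_1 L₀) = 1 − 1.33×0.1640/(0.133×23.3) = 0.9296, so
t_c = ln(2.233 × 0.9296) / 0.1640 = 0.7304 / 0.1640 = 4.454 d.
L(t_c) = L₀ e^(−k_1 t_c) = 23.3 × 0.5530 = 12.89 mg/L, and at the critical point k_a D_c = k_1 L, so D_c = (0.133/0.297) × 12.89 = 5.770 mg/L.
Minimum DO = C_s − D_c = 8.29 − 5.770 = 2.520 mg/L.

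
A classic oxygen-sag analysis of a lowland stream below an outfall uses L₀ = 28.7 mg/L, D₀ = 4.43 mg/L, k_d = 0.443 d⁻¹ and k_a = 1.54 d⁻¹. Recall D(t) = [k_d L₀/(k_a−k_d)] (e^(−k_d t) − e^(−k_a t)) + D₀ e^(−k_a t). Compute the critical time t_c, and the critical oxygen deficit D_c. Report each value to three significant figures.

t_c ≈ 0.697 d; D_c ≈ 6.06 mg/L

At the critical point dD/dt = 0, so k_d L₀ e^(−k_d t) = k_a D. Substituting D(t) from the Streeter–Phelps equation and solving for t gives
t_c = ln[(k_a/k_d)(1 − D₀(k_a−k_d)/(k_d L₀))] / (k_a−k_d).
Here k_a−k_d = 1.097 d⁻¹ and 1 − D₀(k_a−k_d)/(k_d L₀) = 1 − 4.43×1.097/(0.443×28.7) = 0.6178, so
t_c = ln(3.476 × 0.6178) / 1.097 = 0.7643 / 1.097 = 0.6967 d.
L(t_c) = L₀ e^(−k_d t_c) = 28.7 × 0.7344 = 21.08 mg/L, and at the critical point k_a D_c = k_d L, so D_c = (0.443/1.54) × 21.08 = 6.063 mg/L.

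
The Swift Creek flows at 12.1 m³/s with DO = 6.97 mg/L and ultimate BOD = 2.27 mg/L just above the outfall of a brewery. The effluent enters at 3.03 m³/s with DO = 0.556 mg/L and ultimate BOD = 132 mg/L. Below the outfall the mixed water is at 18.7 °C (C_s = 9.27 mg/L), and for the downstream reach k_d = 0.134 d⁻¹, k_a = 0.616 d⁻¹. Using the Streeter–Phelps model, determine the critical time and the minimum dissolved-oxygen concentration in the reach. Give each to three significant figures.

t_c ≈ 1.90 d; minimum DO ≈ 4.51 mg/L

Mixed DO = (12.1×6.97 + 3.03×0.556)/(12.1+3.03) = 86.02/15.13 = 5.686 mg/L.
Mixed L₀ = (12.1×2.27 + 3.03×132)/(15.13) = 427.4/15.13 = 28.25 mg/L.
Initial deficit D₀ = C_s − DO₀ = 9.27 − 5.686 = 3.584 mg/L.
t_c = (1/0.4820) ln[(0.616/0.134)(1 − 3.584×0.4820/(0.134×28.25))] = 2.075 × ln(2.499) = 1.900 d.
D_c = (0.134/0.616) × 28.25 × e^(−0.134×1.900) = 0.2175 × 28.25 × 0.7752 = 4.764 mg/L.
Minimum DO = 9.27 − 4.764 = 4.506 mg/L.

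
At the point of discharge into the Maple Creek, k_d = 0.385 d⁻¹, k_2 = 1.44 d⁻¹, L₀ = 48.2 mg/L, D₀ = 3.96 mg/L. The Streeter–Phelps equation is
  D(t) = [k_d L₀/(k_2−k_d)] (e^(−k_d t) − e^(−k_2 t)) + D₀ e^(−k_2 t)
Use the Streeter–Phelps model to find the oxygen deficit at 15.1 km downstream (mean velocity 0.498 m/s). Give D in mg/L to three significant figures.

Travel time t = x/v = 15.1 km / (0.498 m/s) = 15100 m / 0.498 m/s = 30320 s = 0.3509 d.
k_d L₀/(k_2−k_d) = 0.385×48.2/(1.44−0.385) = 18.56/1.055 = 17.59 mg/L.
e^(−k_d t) = e^(−0.385×0.3509) = 0.8736; e^(−k_2 t) = e^(−1.44×0.3509) = 0.6033.
D = 17.59 × (0.8736 − 0.6033) + 3.96 × 0.6033 = 4.755 + 2.389 = 7.144 mg/L.

D ≈ 7.14 mg/L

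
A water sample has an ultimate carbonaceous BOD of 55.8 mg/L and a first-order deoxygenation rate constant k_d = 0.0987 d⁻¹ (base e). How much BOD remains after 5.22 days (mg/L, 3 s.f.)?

L ≈ 33.3 mg/L

L_t = L₀ e^(−k_d t) = 55.8 × e^(−0.0987×5.22) = 55.8 × 0.5974 = 33.33 mg/L.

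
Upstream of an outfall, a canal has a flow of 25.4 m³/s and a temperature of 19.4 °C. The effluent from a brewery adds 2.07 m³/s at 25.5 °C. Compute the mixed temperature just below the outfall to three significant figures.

Flow-weighted mixing: C = (Q_r C_r + Q_w C_w)/(Q_r + Q_w)
= (25.4×19.4 + 2.07×25.5)/(25.4 + 2.07) = 545.5/27.47 = 19.86 °C.

19.9 °C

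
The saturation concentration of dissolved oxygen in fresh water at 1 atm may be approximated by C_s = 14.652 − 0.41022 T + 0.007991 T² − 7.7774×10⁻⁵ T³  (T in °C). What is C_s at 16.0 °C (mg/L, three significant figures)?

C_s ≈ 9.82 mg/L

C_s = 14.652 − 0.41022×16.0 + 0.007991×16.0² − 7.7774×10⁻⁵×16.0³ = 9.816 mg/L.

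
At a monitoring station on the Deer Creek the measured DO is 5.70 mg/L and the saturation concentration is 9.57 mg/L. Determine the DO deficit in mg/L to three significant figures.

D = C_s − C = 9.57 − 5.70 = 3.87 mg/L.

D ≈ 3.87 mg/L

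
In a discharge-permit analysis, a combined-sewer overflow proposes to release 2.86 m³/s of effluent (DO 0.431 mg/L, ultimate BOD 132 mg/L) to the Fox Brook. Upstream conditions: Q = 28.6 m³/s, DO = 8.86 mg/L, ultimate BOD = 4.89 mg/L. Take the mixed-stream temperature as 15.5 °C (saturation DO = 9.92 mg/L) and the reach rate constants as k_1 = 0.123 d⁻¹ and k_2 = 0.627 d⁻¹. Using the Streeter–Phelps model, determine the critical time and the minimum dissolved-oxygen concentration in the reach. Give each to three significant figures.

t_c ≈ 2.03 d; minimum DO ≈ 7.41 mg/L

Mixed DO = (28.6×8.86 + 2.86×0.431)/(28.6+2.86) = 254.6/31.46 = 8.094 mg/L.
Mixed L₀ = (28.6×4.89 + 2.86×132)/(31.46) = 517.4/31.46 = 16.45 mg/L.
Initial deficit D₀ = C_s − DO₀ = 9.92 − 8.094 = 1.826 mg/L.
t_c = (1/0.5040) ln[(0.627/0.123)(1 − 1.826×0.5040/(0.123×16.45))] = 1.984 × ln(2.778) = 2.027 d.
D_c = (0.123/0.627) × 16.45 × e^(−0.123×2.027) = 0.1962 × 16.45 × 0.7793 = 2.514 mg/L.
Minimum DO = 9.92 − 2.514 = 7.406 mg/L.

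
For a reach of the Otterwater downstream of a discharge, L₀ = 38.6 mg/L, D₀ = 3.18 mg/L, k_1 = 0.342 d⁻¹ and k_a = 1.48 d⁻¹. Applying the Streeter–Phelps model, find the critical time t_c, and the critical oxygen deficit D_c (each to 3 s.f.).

t_c = [1/(k_a−k_1)] ln[(k_a/k_1)(1 − D₀(k_a−k_1)/(k_1 L₀))]
= [1/(1.48−0.342)] ln[(1.48/0.342)(1 − 3.18×1.138/(0.342×38.6))]
= (1/1.138) ln[4.327 × 0.7259] = 0.8787 × ln(3.141) = 0.8787 × 1.145 = 1.006 d.
L(t_c) = L₀ e^(−k_1 t_c) = 38.6 × 0.7089 = 27.37 mg/L, and at the critical point k_a D_c = k_1 L, so D_c = (0.342/1.48) × 27.37 = 6.324 mg/L.

t_c ≈ 1.01 d; D_c ≈ 6.32 mg/L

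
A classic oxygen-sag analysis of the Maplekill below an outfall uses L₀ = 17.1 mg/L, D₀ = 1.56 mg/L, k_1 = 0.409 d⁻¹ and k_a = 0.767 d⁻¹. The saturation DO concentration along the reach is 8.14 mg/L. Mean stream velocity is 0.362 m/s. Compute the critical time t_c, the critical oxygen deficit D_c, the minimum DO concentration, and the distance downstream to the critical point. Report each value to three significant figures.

t_c ≈ 1.52 d; D_c ≈ 4.89 mg/L; min DO ≈ 3.25 mg/L; x_c ≈ 47.7 km

At the critical point dD/dt = 0, so k_1 L₀ e^(−k_1 t) = k_a D. Substituting D(t) from the Streeter–Phelps equation and solving for t gives
t_c = ln[(k_a/k_1)(1 − D₀(k_a−k_1)/(k_1 L₀))] / (k_a−k_1).
Here k_a−k_1 = 0.3580 d⁻¹ and 1 − D₀(k_a−k_1)/(k_1 L₀) = 1 − 1.56×0.3580/(0.409×17.1) = 0.9201, so
t_c = ln(1.875 × 0.9201) / 0.3580 = 0.5456 / 0.3580 = 1.524 d.
L(t_c) = L₀ e^(−k_1 t_c) = 17.1 × 0.5362 = 9.169 mg/L, and at the critical point k_a D_c = k_1 L, so D_c = (0.409/0.767) × 9.169 = 4.889 mg/L.
Minimum DO = C_s − D_c = 8.14 − 4.889 = 3.251 mg/L.
x_c = v t_c = 0.362 m/s × 1.524 d × 86400 s/d = 47660 m ≈ 47.7 km.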